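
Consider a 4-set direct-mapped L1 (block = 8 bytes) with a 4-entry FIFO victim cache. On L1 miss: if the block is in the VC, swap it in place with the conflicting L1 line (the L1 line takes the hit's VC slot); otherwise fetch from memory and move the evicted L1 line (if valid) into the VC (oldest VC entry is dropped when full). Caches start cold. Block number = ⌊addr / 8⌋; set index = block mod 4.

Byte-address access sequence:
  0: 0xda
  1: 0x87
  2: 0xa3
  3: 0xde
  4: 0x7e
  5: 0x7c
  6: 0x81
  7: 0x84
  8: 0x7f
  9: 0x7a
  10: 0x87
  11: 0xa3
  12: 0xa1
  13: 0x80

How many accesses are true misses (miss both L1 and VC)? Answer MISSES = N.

MISSES = 4

#0 0xda→b27/s3 MISS; vc=[]
#1 0x87→b16/s0 MISS; vc=[]
#2 0xa3→b20/s0 MISS; vc=[16]
#3 0xde→b27/s3 L1-HIT; vc=[16]
#4 0x7e→b15/s3 MISS; vc=[16,27]
#5 0x7c→b15/s3 L1-HIT; vc=[16,27]
#6 0x81→b16/s0 VC-HIT; vc=[20,27]
#7 0x84→b16/s0 L1-HIT; vc=[20,27]
#8 0x7f→b15/s3 L1-HIT; vc=[20,27]
#9 0x7a→b15/s3 L1-HIT; vc=[20,27]
#10 0x87→b16/s0 L1-HIT; vc=[20,27]
#11 0xa3→b20/s0 VC-HIT; vc=[16,27]
#12 0xa1→b20/s0 L1-HIT; vc=[16,27]
#13 0x80→b16/s0 VC-HIT; vc=[20,27]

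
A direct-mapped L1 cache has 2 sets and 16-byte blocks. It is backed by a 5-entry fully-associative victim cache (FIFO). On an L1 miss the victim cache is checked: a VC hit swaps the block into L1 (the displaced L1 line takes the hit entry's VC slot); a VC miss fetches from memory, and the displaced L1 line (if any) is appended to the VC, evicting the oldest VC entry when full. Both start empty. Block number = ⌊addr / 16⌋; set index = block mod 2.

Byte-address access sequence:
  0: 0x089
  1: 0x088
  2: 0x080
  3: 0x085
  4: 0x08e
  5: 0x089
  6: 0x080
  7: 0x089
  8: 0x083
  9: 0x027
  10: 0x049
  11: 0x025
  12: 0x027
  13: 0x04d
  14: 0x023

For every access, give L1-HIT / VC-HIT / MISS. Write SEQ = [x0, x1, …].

SEQ = [MISS, L1-HIT, L1-HIT, L1-HIT, L1-HIT, L1-HIT, L1-HIT, L1-HIT, L1-HIT, MISS, MISS, VC-HIT, L1-HIT, VC-HIT, VC-HIT]

  [0] addr=0x89 blk=8 s=0: MISS | VC []
  [1] addr=0x88 blk=8 s=0: L1-HIT | VC []
  [2] addr=0x80 blk=8 s=0: L1-HIT | VC []
  [3] addr=0x85 blk=8 s=0: L1-HIT | VC []
  [4] addr=0x8e blk=8 s=0: L1-HIT | VC []
  [5] addr=0x89 blk=8 s=0: L1-HIT | VC []
  [6] addr=0x80 blk=8 s=0: L1-HIT | VC []
  [7] addr=0x89 blk=8 s=0: L1-HIT | VC []
  [8] addr=0x83 blk=8 s=0: L1-HIT | VC []
  [9] addr=0x27 blk=2 s=0: MISS | VC [8]
  [10] addr=0x49 blk=4 s=0: MISS | VC [8, 2]
  [11] addr=0x25 blk=2 s=0: VC-HIT | VC [8, 4]
  [12] addr=0x27 blk=2 s=0: L1-HIT | VC [8, 4]
  [13] addr=0x4d blk=4 s=0: VC-HIT | VC [8, 2]
  [14] addr=0x23 blk=2 s=0: VC-HIT | VC [8, 4]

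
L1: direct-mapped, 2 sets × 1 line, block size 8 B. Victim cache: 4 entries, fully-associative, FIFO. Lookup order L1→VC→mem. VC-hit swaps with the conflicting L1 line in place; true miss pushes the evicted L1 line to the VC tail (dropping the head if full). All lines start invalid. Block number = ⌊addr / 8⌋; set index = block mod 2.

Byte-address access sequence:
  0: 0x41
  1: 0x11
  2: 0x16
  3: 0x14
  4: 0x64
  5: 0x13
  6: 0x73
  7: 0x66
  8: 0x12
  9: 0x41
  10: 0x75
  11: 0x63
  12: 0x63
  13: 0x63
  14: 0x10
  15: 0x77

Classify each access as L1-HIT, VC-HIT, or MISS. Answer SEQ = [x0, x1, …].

SEQ = [MISS, MISS, L1-HIT, L1-HIT, MISS, VC-HIT, MISS, VC-HIT, VC-HIT, VC-HIT, VC-HIT, VC-HIT, L1-HIT, L1-HIT, VC-HIT, VC-HIT]

0: 0x41 (blk 8, set 0) → MISS  vc=[]
1: 0x11 (blk 2, set 0) → MISS  vc=[8]
2: 0x16 (blk 2, set 0) → L1-HIT  vc=[8]
3: 0x14 (blk 2, set 0) → L1-HIT  vc=[8]
4: 0x64 (blk 12, set 0) → MISS  vc=[8, 2]
5: 0x13 (blk 2, set 0) → VC-HIT  vc=[8, 12]
6: 0x73 (blk 14, set 0) → MISS  vc=[8, 12, 2]
7: 0x66 (blk 12, set 0) → VC-HIT  vc=[8, 14, 2]
8: 0x12 (blk 2, set 0) → VC-HIT  vc=[8, 14, 12]
9: 0x41 (blk 8, set 0) → VC-HIT  vc=[2, 14, 12]
10: 0x75 (blk 14, set 0) → VC-HIT  vc=[2, 8, 12]
11: 0x63 (blk 12, set 0) → VC-HIT  vc=[2, 8, 14]
12: 0x63 (blk 12, set 0) → L1-HIT  vc=[2, 8, 14]
13: 0x63 (blk 12, set 0) → L1-HIT  vc=[2, 8, 14]
14: 0x10 (blk 2, set 0) → VC-HIT  vc=[12, 8, 14]
15: 0x77 (blk 14, set 0) → VC-HIT  vc=[12, 8, 2]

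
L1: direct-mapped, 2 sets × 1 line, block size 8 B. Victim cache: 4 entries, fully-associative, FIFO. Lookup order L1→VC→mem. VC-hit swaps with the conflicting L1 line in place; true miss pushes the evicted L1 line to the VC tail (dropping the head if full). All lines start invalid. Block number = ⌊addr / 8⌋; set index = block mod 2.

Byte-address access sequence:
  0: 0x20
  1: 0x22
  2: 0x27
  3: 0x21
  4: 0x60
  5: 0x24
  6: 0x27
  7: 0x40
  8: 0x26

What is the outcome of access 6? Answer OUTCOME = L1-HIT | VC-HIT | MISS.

  [0] addr=0x20 blk=4 s=0: MISS | VC []
  [1] addr=0x22 blk=4 s=0: L1-HIT | VC []
  [2] addr=0x27 blk=4 s=0: L1-HIT | VC []
  [3] addr=0x21 blk=4 s=0: L1-HIT | VC []
  [4] addr=0x60 blk=12 s=0: MISS | VC [4]
  [5] addr=0x24 blk=4 s=0: VC-HIT | VC [12]
  [6] addr=0x27 blk=4 s=0: L1-HIT | VC [12]
  [7] addr=0x40 blk=8 s=0: MISS | VC [12, 4]
  [8] addr=0x26 blk=4 s=0: VC-HIT | VC [12, 8]

OUTCOME = L1-HIT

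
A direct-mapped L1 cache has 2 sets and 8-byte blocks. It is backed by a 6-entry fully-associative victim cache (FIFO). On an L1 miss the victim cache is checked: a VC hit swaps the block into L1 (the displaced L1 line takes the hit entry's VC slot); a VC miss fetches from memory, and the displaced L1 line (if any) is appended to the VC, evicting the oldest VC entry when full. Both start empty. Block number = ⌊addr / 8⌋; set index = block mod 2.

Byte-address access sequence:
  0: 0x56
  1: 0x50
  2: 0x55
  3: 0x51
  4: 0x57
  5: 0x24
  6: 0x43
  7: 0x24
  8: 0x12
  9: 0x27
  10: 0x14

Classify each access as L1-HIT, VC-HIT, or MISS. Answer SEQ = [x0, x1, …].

SEQ = [MISS, L1-HIT, L1-HIT, L1-HIT, L1-HIT, MISS, MISS, VC-HIT, MISS, VC-HIT, VC-HIT]

#0 0x56→b10/s0 MISS; vc=[]
#1 0x50→b10/s0 L1-HIT; vc=[]
#2 0x55→b10/s0 L1-HIT; vc=[]
#3 0x51→b10/s0 L1-HIT; vc=[]
#4 0x57→b10/s0 L1-HIT; vc=[]
#5 0x24→b4/s0 MISS; vc=[10]
#6 0x43→b8/s0 MISS; vc=[10,4]
#7 0x24→b4/s0 VC-HIT; vc=[10,8]
#8 0x12→b2/s0 MISS; vc=[10,8,4]
#9 0x27→b4/s0 VC-HIT; vc=[10,8,2]
#10 0x14→b2/s0 VC-HIT; vc=[10,8,4]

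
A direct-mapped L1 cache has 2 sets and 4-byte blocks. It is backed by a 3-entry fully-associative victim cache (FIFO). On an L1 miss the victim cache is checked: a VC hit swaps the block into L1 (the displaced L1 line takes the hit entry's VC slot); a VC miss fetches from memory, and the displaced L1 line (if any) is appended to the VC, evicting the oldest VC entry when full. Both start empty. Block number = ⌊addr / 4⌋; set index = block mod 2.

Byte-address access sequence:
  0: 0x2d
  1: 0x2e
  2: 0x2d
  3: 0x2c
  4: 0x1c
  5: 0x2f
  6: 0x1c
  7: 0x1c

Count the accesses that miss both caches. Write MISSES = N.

#0 0x2d→b11/s1 MISS; vc=[]
#1 0x2e→b11/s1 L1-HIT; vc=[]
#2 0x2d→b11/s1 L1-HIT; vc=[]
#3 0x2c→b11/s1 L1-HIT; vc=[]
#4 0x1c→b7/s1 MISS; vc=[11]
#5 0x2f→b11/s1 VC-HIT; vc=[7]
#6 0x1c→b7/s1 VC-HIT; vc=[11]
#7 0x1c→b7/s1 L1-HIT; vc=[11]

MISSES = 2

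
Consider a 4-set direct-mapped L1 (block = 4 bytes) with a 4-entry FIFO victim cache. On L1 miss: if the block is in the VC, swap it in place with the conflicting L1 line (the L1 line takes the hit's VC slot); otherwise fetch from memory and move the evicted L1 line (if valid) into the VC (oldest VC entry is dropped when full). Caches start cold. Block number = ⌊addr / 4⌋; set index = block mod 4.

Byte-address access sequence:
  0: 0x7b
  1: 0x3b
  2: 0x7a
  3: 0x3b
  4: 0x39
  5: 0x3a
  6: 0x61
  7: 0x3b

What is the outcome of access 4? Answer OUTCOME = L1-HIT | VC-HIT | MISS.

0: 0x7b (blk 30, set 2) → MISS  vc=[]
1: 0x3b (blk 14, set 2) → MISS  vc=[30]
2: 0x7a (blk 30, set 2) → VC-HIT  vc=[14]
3: 0x3b (blk 14, set 2) → VC-HIT  vc=[30]
4: 0x39 (blk 14, set 2) → L1-HIT  vc=[30]
5: 0x3a (blk 14, set 2) → L1-HIT  vc=[30]
6: 0x61 (blk 24, set 0) → MISS  vc=[30]
7: 0x3b (blk 14, set 2) → L1-HIT  vc=[30]

OUTCOME = L1-HIT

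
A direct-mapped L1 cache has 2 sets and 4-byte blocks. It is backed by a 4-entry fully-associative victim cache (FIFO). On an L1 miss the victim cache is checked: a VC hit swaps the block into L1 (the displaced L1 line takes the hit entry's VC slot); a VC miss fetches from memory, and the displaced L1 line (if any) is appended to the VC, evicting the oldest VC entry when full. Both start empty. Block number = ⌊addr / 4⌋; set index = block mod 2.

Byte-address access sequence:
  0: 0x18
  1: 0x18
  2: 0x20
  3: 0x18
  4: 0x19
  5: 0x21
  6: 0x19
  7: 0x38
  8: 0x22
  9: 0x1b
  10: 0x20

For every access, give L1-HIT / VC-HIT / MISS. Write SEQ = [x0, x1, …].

SEQ = [MISS, L1-HIT, MISS, VC-HIT, L1-HIT, VC-HIT, VC-HIT, MISS, VC-HIT, VC-HIT, VC-HIT]

  [0] addr=0x18 blk=6 s=0: MISS | VC []
  [1] addr=0x18 blk=6 s=0: L1-HIT | VC []
  [2] addr=0x20 blk=8 s=0: MISS | VC [6]
  [3] addr=0x18 blk=6 s=0: VC-HIT | VC [8]
  [4] addr=0x19 blk=6 s=0: L1-HIT | VC [8]
  [5] addr=0x21 blk=8 s=0: VC-HIT | VC [6]
  [6] addr=0x19 blk=6 s=0: VC-HIT | VC [8]
  [7] addr=0x38 blk=14 s=0: MISS | VC [8, 6]
  [8] addr=0x22 blk=8 s=0: VC-HIT | VC [14, 6]
  [9] addr=0x1b blk=6 s=0: VC-HIT | VC [14, 8]
  [10] addr=0x20 blk=8 s=0: VC-HIT | VC [14, 6]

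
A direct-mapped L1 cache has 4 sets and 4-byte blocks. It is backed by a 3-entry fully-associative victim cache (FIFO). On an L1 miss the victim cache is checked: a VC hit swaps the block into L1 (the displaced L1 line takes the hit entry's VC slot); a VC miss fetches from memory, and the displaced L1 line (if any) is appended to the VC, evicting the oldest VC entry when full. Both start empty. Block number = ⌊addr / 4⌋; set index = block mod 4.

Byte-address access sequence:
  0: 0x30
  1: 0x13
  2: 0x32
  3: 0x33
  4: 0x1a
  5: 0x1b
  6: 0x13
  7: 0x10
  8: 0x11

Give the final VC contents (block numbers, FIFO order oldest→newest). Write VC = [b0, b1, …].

VC = [12]

  [0] addr=0x30 blk=12 s=0: MISS | VC []
  [1] addr=0x13 blk=4 s=0: MISS | VC [12]
  [2] addr=0x32 blk=12 s=0: VC-HIT | VC [4]
  [3] addr=0x33 blk=12 s=0: L1-HIT | VC [4]
  [4] addr=0x1a blk=6 s=2: MISS | VC [4]
  [5] addr=0x1b blk=6 s=2: L1-HIT | VC [4]
  [6] addr=0x13 blk=4 s=0: VC-HIT | VC [12]
  [7] addr=0x10 blk=4 s=0: L1-HIT | VC [12]
  [8] addr=0x11 blk=4 s=0: L1-HIT | VC [12]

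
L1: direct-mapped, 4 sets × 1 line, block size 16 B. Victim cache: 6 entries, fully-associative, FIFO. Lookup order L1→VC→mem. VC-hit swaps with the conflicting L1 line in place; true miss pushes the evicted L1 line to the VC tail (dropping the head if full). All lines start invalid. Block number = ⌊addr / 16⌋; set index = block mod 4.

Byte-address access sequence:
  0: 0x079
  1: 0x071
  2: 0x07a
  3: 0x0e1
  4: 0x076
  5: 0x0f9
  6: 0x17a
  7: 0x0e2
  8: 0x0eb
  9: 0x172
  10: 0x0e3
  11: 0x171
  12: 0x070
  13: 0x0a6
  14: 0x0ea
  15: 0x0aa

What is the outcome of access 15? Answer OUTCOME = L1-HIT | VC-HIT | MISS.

OUTCOME = VC-HIT

#0 0x79→b7/s3 MISS; vc=[]
#1 0x71→b7/s3 L1-HIT; vc=[]
#2 0x7a→b7/s3 L1-HIT; vc=[]
#3 0xe1→b14/s2 MISS; vc=[]
#4 0x76→b7/s3 L1-HIT; vc=[]
#5 0xf9→b15/s3 MISS; vc=[7]
#6 0x17a→b23/s3 MISS; vc=[7,15]
#7 0xe2→b14/s2 L1-HIT; vc=[7,15]
#8 0xeb→b14/s2 L1-HIT; vc=[7,15]
#9 0x172→b23/s3 L1-HIT; vc=[7,15]
#10 0xe3→b14/s2 L1-HIT; vc=[7,15]
#11 0x171→b23/s3 L1-HIT; vc=[7,15]
#12 0x70→b7/s3 VC-HIT; vc=[23,15]
#13 0xa6→b10/s2 MISS; vc=[23,15,14]
#14 0xea→b14/s2 VC-HIT; vc=[23,15,10]
#15 0xaa→b10/s2 VC-HIT; vc=[23,15,14]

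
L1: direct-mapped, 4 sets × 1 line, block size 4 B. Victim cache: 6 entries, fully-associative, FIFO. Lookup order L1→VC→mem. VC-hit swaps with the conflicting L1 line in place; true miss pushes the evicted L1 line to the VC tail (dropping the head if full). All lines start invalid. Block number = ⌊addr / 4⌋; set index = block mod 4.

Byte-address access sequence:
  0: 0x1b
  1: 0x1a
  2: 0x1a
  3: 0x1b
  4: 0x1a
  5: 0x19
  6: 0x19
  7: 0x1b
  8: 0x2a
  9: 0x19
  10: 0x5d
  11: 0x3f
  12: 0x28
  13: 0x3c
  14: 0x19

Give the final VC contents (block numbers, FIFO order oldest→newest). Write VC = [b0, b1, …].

VC = [10, 23]

#0 0x1b→b6/s2 MISS; vc=[]
#1 0x1a→b6/s2 L1-HIT; vc=[]
#2 0x1a→b6/s2 L1-HIT; vc=[]
#3 0x1b→b6/s2 L1-HIT; vc=[]
#4 0x1a→b6/s2 L1-HIT; vc=[]
#5 0x19→b6/s2 L1-HIT; vc=[]
#6 0x19→b6/s2 L1-HIT; vc=[]
#7 0x1b→b6/s2 L1-HIT; vc=[]
#8 0x2a→b10/s2 MISS; vc=[6]
#9 0x19→b6/s2 VC-HIT; vc=[10]
#10 0x5d→b23/s3 MISS; vc=[10]
#11 0x3f→b15/s3 MISS; vc=[10,23]
#12 0x28→b10/s2 VC-HIT; vc=[6,23]
#13 0x3c→b15/s3 L1-HIT; vc=[6,23]
#14 0x19→b6/s2 VC-HIT; vc=[10,23]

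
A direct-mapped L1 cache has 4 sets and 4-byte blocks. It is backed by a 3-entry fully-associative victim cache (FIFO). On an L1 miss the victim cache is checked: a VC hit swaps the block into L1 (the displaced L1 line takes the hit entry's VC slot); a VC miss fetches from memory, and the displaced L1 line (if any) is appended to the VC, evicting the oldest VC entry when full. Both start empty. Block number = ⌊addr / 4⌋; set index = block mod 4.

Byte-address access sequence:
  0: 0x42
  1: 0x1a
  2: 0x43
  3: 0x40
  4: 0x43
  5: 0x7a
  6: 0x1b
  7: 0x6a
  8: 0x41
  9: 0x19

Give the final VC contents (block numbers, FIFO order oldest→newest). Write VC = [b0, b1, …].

  [0] addr=0x42 blk=16 s=0: MISS | VC []
  [1] addr=0x1a blk=6 s=2: MISS | VC []
  [2] addr=0x43 blk=16 s=0: L1-HIT | VC []
  [3] addr=0x40 blk=16 s=0: L1-HIT | VC []
  [4] addr=0x43 blk=16 s=0: L1-HIT | VC []
  [5] addr=0x7a blk=30 s=2: MISS | VC [6]
  [6] addr=0x1b blk=6 s=2: VC-HIT | VC [30]
  [7] addr=0x6a blk=26 s=2: MISS | VC [30, 6]
  [8] addr=0x41 blk=16 s=0: L1-HIT | VC [30, 6]
  [9] addr=0x19 blk=6 s=2: VC-HIT | VC [30, 26]

VC = [30, 26]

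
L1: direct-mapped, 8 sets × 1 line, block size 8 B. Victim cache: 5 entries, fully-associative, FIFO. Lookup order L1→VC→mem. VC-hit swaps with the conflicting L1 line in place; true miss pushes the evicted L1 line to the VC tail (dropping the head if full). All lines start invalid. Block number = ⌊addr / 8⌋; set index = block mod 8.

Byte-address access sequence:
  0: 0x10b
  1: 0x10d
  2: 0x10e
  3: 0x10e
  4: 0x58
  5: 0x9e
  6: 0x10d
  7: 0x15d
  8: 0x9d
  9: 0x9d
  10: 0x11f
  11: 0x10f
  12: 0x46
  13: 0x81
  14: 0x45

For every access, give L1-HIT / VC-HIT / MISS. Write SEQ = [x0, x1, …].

0: 0x10b (blk 33, set 1) → MISS  vc=[]
1: 0x10d (blk 33, set 1) → L1-HIT  vc=[]
2: 0x10e (blk 33, set 1) → L1-HIT  vc=[]
3: 0x10e (blk 33, set 1) → L1-HIT  vc=[]
4: 0x58 (blk 11, set 3) → MISS  vc=[]
5: 0x9e (blk 19, set 3) → MISS  vc=[11]
6: 0x10d (blk 33, set 1) → L1-HIT  vc=[11]
7: 0x15d (blk 43, set 3) → MISS  vc=[11, 19]
8: 0x9d (blk 19, set 3) → VC-HIT  vc=[11, 43]
9: 0x9d (blk 19, set 3) → L1-HIT  vc=[11, 43]
10: 0x11f (blk 35, set 3) → MISS  vc=[11, 43, 19]
11: 0x10f (blk 33, set 1) → L1-HIT  vc=[11, 43, 19]
12: 0x46 (blk 8, set 0) → MISS  vc=[11, 43, 19]
13: 0x81 (blk 16, set 0) → MISS  vc=[11, 43, 19, 8]
14: 0x45 (blk 8, set 0) → VC-HIT  vc=[11, 43, 19, 16]

SEQ = [MISS, L1-HIT, L1-HIT, L1-HIT, MISS, MISS, L1-HIT, MISS, VC-HIT, L1-HIT, MISS, L1-HIT, MISS, MISS, VC-HIT]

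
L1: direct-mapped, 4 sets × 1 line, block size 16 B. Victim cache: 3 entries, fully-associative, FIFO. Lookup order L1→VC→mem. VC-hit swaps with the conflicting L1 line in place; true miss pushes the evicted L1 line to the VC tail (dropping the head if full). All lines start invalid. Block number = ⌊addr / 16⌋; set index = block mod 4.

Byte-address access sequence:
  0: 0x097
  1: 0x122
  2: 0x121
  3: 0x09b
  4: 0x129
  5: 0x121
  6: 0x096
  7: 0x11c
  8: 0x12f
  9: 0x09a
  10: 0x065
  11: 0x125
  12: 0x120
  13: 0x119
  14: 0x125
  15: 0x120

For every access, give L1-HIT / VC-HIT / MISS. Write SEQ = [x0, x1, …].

SEQ = [MISS, MISS, L1-HIT, L1-HIT, L1-HIT, L1-HIT, L1-HIT, MISS, L1-HIT, VC-HIT, MISS, VC-HIT, L1-HIT, VC-HIT, L1-HIT, L1-HIT]

  [0] addr=0x97 blk=9 s=1: MISS | VC []
  [1] addr=0x122 blk=18 s=2: MISS | VC []
  [2] addr=0x121 blk=18 s=2: L1-HIT | VC []
  [3] addr=0x9b blk=9 s=1: L1-HIT | VC []
  [4] addr=0x129 blk=18 s=2: L1-HIT | VC []
  [5] addr=0x121 blk=18 s=2: L1-HIT | VC []
  [6] addr=0x96 blk=9 s=1: L1-HIT | VC []
  [7] addr=0x11c blk=17 s=1: MISS | VC [9]
  [8] addr=0x12f blk=18 s=2: L1-HIT | VC [9]
  [9] addr=0x9a blk=9 s=1: VC-HIT | VC [17]
  [10] addr=0x65 blk=6 s=2: MISS | VC [17, 18]
  [11] addr=0x125 blk=18 s=2: VC-HIT | VC [17, 6]
  [12] addr=0x120 blk=18 s=2: L1-HIT | VC [17, 6]
  [13] addr=0x119 blk=17 s=1: VC-HIT | VC [9, 6]
  [14] addr=0x125 blk=18 s=2: L1-HIT | VC [9, 6]
  [15] addr=0x120 blk=18 s=2: L1-HIT | VC [9, 6]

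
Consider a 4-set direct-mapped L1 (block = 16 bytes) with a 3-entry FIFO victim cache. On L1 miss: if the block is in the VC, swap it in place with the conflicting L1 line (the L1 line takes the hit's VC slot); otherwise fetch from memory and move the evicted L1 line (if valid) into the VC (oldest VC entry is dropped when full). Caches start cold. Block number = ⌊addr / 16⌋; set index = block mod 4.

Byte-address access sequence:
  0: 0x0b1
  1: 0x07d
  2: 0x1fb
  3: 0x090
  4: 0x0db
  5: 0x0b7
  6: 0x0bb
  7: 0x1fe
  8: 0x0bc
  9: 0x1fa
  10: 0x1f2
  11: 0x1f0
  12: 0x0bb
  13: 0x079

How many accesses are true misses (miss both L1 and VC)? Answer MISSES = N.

MISSES = 5

0: 0xb1 (blk 11, set 3) → MISS  vc=[]
1: 0x7d (blk 7, set 3) → MISS  vc=[11]
2: 0x1fb (blk 31, set 3) → MISS  vc=[11, 7]
3: 0x90 (blk 9, set 1) → MISS  vc=[11, 7]
4: 0xdb (blk 13, set 1) → MISS  vc=[11, 7, 9]
5: 0xb7 (blk 11, set 3) → VC-HIT  vc=[31, 7, 9]
6: 0xbb (blk 11, set 3) → L1-HIT  vc=[31, 7, 9]
7: 0x1fe (blk 31, set 3) → VC-HIT  vc=[11, 7, 9]
8: 0xbc (blk 11, set 3) → VC-HIT  vc=[31, 7, 9]
9: 0x1fa (blk 31, set 3) → VC-HIT  vc=[11, 7, 9]
10: 0x1f2 (blk 31, set 3) → L1-HIT  vc=[11, 7, 9]
11: 0x1f0 (blk 31, set 3) → L1-HIT  vc=[11, 7, 9]
12: 0xbb (blk 11, set 3) → VC-HIT  vc=[31, 7, 9]
13: 0x79 (blk 7, set 3) → VC-HIT  vc=[31, 11, 9]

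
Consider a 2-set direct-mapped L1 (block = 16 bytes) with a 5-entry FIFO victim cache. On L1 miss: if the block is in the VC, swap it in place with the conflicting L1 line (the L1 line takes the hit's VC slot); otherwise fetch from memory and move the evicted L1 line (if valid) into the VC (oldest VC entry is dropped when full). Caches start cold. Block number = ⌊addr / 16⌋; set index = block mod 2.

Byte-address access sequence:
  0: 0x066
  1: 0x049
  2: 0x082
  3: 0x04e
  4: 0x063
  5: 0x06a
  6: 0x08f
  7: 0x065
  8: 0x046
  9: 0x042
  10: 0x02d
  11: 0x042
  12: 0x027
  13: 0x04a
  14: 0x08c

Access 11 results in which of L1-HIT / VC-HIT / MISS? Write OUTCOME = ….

OUTCOME = VC-HIT

0: 0x66 (blk 6, set 0) → MISS  vc=[]
1: 0x49 (blk 4, set 0) → MISS  vc=[6]
2: 0x82 (blk 8, set 0) → MISS  vc=[6, 4]
3: 0x4e (blk 4, set 0) → VC-HIT  vc=[6, 8]
4: 0x63 (blk 6, set 0) → VC-HIT  vc=[4, 8]
5: 0x6a (blk 6, set 0) → L1-HIT  vc=[4, 8]
6: 0x8f (blk 8, set 0) → VC-HIT  vc=[4, 6]
7: 0x65 (blk 6, set 0) → VC-HIT  vc=[4, 8]
8: 0x46 (blk 4, set 0) → VC-HIT  vc=[6, 8]
9: 0x42 (blk 4, set 0) → L1-HIT  vc=[6, 8]
10: 0x2d (blk 2, set 0) → MISS  vc=[6, 8, 4]
11: 0x42 (blk 4, set 0) → VC-HIT  vc=[6, 8, 2]
12: 0x27 (blk 2, set 0) → VC-HIT  vc=[6, 8, 4]
13: 0x4a (blk 4, set 0) → VC-HIT  vc=[6, 8, 2]
14: 0x8c (blk 8, set 0) → VC-HIT  vc=[6, 4, 2]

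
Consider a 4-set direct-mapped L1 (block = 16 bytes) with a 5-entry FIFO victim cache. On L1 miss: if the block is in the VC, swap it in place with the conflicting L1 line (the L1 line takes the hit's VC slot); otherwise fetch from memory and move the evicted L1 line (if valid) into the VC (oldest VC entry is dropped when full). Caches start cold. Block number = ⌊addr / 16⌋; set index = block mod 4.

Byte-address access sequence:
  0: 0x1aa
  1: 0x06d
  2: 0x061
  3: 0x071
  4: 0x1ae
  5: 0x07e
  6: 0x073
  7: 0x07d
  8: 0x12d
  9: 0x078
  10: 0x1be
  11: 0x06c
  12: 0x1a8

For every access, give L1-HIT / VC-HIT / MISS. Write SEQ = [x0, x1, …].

SEQ = [MISS, MISS, L1-HIT, MISS, VC-HIT, L1-HIT, L1-HIT, L1-HIT, MISS, L1-HIT, MISS, VC-HIT, VC-HIT]

0: 0x1aa (blk 26, set 2) → MISS  vc=[]
1: 0x6d (blk 6, set 2) → MISS  vc=[26]
2: 0x61 (blk 6, set 2) → L1-HIT  vc=[26]
3: 0x71 (blk 7, set 3) → MISS  vc=[26]
4: 0x1ae (blk 26, set 2) → VC-HIT  vc=[6]
5: 0x7e (blk 7, set 3) → L1-HIT  vc=[6]
6: 0x73 (blk 7, set 3) → L1-HIT  vc=[6]
7: 0x7d (blk 7, set 3) → L1-HIT  vc=[6]
8: 0x12d (blk 18, set 2) → MISS  vc=[6, 26]
9: 0x78 (blk 7, set 3) → L1-HIT  vc=[6, 26]
10: 0x1be (blk 27, set 3) → MISS  vc=[6, 26, 7]
11: 0x6c (blk 6, set 2) → VC-HIT  vc=[18, 26, 7]
12: 0x1a8 (blk 26, set 2) → VC-HIT  vc=[18, 6, 7]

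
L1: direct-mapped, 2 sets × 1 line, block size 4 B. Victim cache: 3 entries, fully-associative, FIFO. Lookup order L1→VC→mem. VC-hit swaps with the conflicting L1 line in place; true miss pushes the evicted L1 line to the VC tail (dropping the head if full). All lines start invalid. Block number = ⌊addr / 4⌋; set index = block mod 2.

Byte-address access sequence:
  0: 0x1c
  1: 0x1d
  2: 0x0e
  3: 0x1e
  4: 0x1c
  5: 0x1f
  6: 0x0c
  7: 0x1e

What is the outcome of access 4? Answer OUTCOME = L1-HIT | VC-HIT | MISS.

OUTCOME = L1-HIT

#0 0x1c→b7/s1 MISS; vc=[]
#1 0x1d→b7/s1 L1-HIT; vc=[]
#2 0xe→b3/s1 MISS; vc=[7]
#3 0x1e→b7/s1 VC-HIT; vc=[3]
#4 0x1c→b7/s1 L1-HIT; vc=[3]
#5 0x1f→b7/s1 L1-HIT; vc=[3]
#6 0xc→b3/s1 VC-HIT; vc=[7]
#7 0x1e→b7/s1 VC-HIT; vc=[3]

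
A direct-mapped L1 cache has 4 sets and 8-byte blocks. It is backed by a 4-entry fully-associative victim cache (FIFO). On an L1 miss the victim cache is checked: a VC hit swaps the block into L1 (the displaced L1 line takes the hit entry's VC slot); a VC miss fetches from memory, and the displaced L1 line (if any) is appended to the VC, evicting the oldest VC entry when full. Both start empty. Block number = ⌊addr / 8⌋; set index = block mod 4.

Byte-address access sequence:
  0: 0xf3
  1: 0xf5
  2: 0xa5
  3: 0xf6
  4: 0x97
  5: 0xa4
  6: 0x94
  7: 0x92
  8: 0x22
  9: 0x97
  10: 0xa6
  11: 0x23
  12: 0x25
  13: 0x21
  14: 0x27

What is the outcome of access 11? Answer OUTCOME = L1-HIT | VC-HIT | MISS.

OUTCOME = VC-HIT

#0 0xf3→b30/s2 MISS; vc=[]
#1 0xf5→b30/s2 L1-HIT; vc=[]
#2 0xa5→b20/s0 MISS; vc=[]
#3 0xf6→b30/s2 L1-HIT; vc=[]
#4 0x97→b18/s2 MISS; vc=[30]
#5 0xa4→b20/s0 L1-HIT; vc=[30]
#6 0x94→b18/s2 L1-HIT; vc=[30]
#7 0x92→b18/s2 L1-HIT; vc=[30]
#8 0x22→b4/s0 MISS; vc=[30,20]
#9 0x97→b18/s2 L1-HIT; vc=[30,20]
#10 0xa6→b20/s0 VC-HIT; vc=[30,4]
#11 0x23→b4/s0 VC-HIT; vc=[30,20]
#12 0x25→b4/s0 L1-HIT; vc=[30,20]
#13 0x21→b4/s0 L1-HIT; vc=[30,20]
#14 0x27→b4/s0 L1-HIT; vc=[30,20]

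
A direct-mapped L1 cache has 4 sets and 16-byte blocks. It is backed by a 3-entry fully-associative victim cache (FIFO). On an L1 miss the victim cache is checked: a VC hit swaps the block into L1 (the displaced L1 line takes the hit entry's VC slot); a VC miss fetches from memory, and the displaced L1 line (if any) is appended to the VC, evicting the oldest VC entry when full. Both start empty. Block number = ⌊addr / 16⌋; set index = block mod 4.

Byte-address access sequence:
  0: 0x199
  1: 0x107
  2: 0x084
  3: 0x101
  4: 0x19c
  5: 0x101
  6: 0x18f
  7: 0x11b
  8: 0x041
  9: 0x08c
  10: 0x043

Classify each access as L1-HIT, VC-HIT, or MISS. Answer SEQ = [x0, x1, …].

SEQ = [MISS, MISS, MISS, VC-HIT, L1-HIT, L1-HIT, MISS, MISS, MISS, MISS, VC-HIT]

0: 0x199 (blk 25, set 1) → MISS  vc=[]
1: 0x107 (blk 16, set 0) → MISS  vc=[]
2: 0x84 (blk 8, set 0) → MISS  vc=[16]
3: 0x101 (blk 16, set 0) → VC-HIT  vc=[8]
4: 0x19c (blk 25, set 1) → L1-HIT  vc=[8]
5: 0x101 (blk 16, set 0) → L1-HIT  vc=[8]
6: 0x18f (blk 24, set 0) → MISS  vc=[8, 16]
7: 0x11b (blk 17, set 1) → MISS  vc=[8, 16, 25]
8: 0x41 (blk 4, set 0) → MISS  vc=[16, 25, 24]
9: 0x8c (blk 8, set 0) → MISS  vc=[25, 24, 4]
10: 0x43 (blk 4, set 0) → VC-HIT  vc=[25, 24, 8]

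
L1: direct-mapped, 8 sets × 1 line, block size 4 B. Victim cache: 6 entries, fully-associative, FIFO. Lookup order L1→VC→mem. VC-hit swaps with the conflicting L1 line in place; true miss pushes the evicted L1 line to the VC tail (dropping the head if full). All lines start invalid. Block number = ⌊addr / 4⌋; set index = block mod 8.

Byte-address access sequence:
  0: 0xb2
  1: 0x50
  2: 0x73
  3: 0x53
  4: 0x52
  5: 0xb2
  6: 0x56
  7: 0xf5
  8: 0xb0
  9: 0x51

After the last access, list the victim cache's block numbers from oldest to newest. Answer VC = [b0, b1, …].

VC = [44, 28, 21]

  [0] addr=0xb2 blk=44 s=4: MISS | VC []
  [1] addr=0x50 blk=20 s=4: MISS | VC [44]
  [2] addr=0x73 blk=28 s=4: MISS | VC [44, 20]
  [3] addr=0x53 blk=20 s=4: VC-HIT | VC [44, 28]
  [4] addr=0x52 blk=20 s=4: L1-HIT | VC [44, 28]
  [5] addr=0xb2 blk=44 s=4: VC-HIT | VC [20, 28]
  [6] addr=0x56 blk=21 s=5: MISS | VC [20, 28]
  [7] addr=0xf5 blk=61 s=5: MISS | VC [20, 28, 21]
  [8] addr=0xb0 blk=44 s=4: L1-HIT | VC [20, 28, 21]
  [9] addr=0x51 blk=20 s=4: VC-HIT | VC [44, 28, 21]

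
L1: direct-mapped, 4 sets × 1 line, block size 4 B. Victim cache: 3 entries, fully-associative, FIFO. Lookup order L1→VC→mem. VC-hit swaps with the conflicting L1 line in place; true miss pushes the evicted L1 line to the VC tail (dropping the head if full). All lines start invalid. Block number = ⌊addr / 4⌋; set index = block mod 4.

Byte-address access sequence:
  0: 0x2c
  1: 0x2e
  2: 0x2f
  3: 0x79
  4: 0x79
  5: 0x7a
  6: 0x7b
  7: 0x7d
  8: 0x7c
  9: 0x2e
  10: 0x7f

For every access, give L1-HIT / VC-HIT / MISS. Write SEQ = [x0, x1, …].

SEQ = [MISS, L1-HIT, L1-HIT, MISS, L1-HIT, L1-HIT, L1-HIT, MISS, L1-HIT, VC-HIT, VC-HIT]

#0 0x2c→b11/s3 MISS; vc=[]
#1 0x2e→b11/s3 L1-HIT; vc=[]
#2 0x2f→b11/s3 L1-HIT; vc=[]
#3 0x79→b30/s2 MISS; vc=[]
#4 0x79→b30/s2 L1-HIT; vc=[]
#5 0x7a→b30/s2 L1-HIT; vc=[]
#6 0x7b→b30/s2 L1-HIT; vc=[]
#7 0x7d→b31/s3 MISS; vc=[11]
#8 0x7c→b31/s3 L1-HIT; vc=[11]
#9 0x2e→b11/s3 VC-HIT; vc=[31]
#10 0x7f→b31/s3 VC-HIT; vc=[11]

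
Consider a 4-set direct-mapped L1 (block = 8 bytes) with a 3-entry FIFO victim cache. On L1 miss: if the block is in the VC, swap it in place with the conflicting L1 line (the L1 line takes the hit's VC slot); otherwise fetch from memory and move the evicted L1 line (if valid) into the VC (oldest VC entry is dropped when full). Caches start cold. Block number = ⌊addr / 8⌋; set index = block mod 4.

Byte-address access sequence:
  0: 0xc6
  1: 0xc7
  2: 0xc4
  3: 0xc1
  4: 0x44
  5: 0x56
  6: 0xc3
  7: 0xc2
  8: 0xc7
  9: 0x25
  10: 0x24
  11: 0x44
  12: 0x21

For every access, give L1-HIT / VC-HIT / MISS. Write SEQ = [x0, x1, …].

SEQ = [MISS, L1-HIT, L1-HIT, L1-HIT, MISS, MISS, VC-HIT, L1-HIT, L1-HIT, MISS, L1-HIT, VC-HIT, VC-HIT]

#0 0xc6→b24/s0 MISS; vc=[]
#1 0xc7→b24/s0 L1-HIT; vc=[]
#2 0xc4→b24/s0 L1-HIT; vc=[]
#3 0xc1→b24/s0 L1-HIT; vc=[]
#4 0x44→b8/s0 MISS; vc=[24]
#5 0x56→b10/s2 MISS; vc=[24]
#6 0xc3→b24/s0 VC-HIT; vc=[8]
#7 0xc2→b24/s0 L1-HIT; vc=[8]
#8 0xc7→b24/s0 L1-HIT; vc=[8]
#9 0x25→b4/s0 MISS; vc=[8,24]
#10 0x24→b4/s0 L1-HIT; vc=[8,24]
#11 0x44→b8/s0 VC-HIT; vc=[4,24]
#12 0x21→b4/s0 VC-HIT; vc=[8,24]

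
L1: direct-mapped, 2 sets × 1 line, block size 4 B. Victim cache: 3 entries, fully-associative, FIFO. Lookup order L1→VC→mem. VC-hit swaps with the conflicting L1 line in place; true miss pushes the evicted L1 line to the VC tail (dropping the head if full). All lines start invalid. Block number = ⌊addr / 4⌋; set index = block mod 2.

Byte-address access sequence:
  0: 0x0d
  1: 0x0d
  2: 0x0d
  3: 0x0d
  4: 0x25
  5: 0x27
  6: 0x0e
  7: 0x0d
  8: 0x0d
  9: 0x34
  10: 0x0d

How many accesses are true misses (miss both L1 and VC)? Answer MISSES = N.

#0 0xd→b3/s1 MISS; vc=[]
#1 0xd→b3/s1 L1-HIT; vc=[]
#2 0xd→b3/s1 L1-HIT; vc=[]
#3 0xd→b3/s1 L1-HIT; vc=[]
#4 0x25→b9/s1 MISS; vc=[3]
#5 0x27→b9/s1 L1-HIT; vc=[3]
#6 0xe→b3/s1 VC-HIT; vc=[9]
#7 0xd→b3/s1 L1-HIT; vc=[9]
#8 0xd→b3/s1 L1-HIT; vc=[9]
#9 0x34→b13/s1 MISS; vc=[9,3]
#10 0xd→b3/s1 VC-HIT; vc=[9,13]

MISSES = 3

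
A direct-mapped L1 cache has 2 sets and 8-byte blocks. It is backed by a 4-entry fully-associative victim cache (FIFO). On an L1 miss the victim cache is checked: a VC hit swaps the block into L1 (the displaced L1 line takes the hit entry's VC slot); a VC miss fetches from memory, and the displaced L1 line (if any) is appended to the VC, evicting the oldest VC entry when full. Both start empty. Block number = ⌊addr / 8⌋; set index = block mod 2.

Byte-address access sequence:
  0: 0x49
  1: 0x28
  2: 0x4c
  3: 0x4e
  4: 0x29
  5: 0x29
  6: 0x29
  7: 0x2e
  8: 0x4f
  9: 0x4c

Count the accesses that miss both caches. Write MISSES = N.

0: 0x49 (blk 9, set 1) → MISS  vc=[]
1: 0x28 (blk 5, set 1) → MISS  vc=[9]
2: 0x4c (blk 9, set 1) → VC-HIT  vc=[5]
3: 0x4e (blk 9, set 1) → L1-HIT  vc=[5]
4: 0x29 (blk 5, set 1) → VC-HIT  vc=[9]
5: 0x29 (blk 5, set 1) → L1-HIT  vc=[9]
6: 0x29 (blk 5, set 1) → L1-HIT  vc=[9]
7: 0x2e (blk 5, set 1) → L1-HIT  vc=[9]
8: 0x4f (blk 9, set 1) → VC-HIT  vc=[5]
9: 0x4c (blk 9, set 1) → L1-HIT  vc=[5]

MISSES = 2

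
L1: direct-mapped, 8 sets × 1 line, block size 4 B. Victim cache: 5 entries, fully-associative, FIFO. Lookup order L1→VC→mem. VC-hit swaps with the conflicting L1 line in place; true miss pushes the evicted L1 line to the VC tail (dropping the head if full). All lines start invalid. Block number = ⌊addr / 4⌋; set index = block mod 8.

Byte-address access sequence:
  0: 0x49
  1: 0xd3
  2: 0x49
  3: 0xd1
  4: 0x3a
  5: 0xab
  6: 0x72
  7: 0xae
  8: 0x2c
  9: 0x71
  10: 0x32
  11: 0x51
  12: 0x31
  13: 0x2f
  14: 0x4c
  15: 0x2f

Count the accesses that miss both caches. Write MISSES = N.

  [0] addr=0x49 blk=18 s=2: MISS | VC []
  [1] addr=0xd3 blk=52 s=4: MISS | VC []
  [2] addr=0x49 blk=18 s=2: L1-HIT | VC []
  [3] addr=0xd1 blk=52 s=4: L1-HIT | VC []
  [4] addr=0x3a blk=14 s=6: MISS | VC []
  [5] addr=0xab blk=42 s=2: MISS | VC [18]
  [6] addr=0x72 blk=28 s=4: MISS | VC [18, 52]
  [7] addr=0xae blk=43 s=3: MISS | VC [18, 52]
  [8] addr=0x2c blk=11 s=3: MISS | VC [18, 52, 43]
  [9] addr=0x71 blk=28 s=4: L1-HIT | VC [18, 52, 43]
  [10] addr=0x32 blk=12 s=4: MISS | VC [18, 52, 43, 28]
  [11] addr=0x51 blk=20 s=4: MISS | VC [18, 52, 43, 28, 12]
  [12] addr=0x31 blk=12 s=4: VC-HIT | VC [18, 52, 43, 28, 20]
  [13] addr=0x2f blk=11 s=3: L1-HIT | VC [18, 52, 43, 28, 20]
  [14] addr=0x4c blk=19 s=3: MISS | VC [52, 43, 28, 20, 11]
  [15] addr=0x2f blk=11 s=3: VC-HIT | VC [52, 43, 28, 20, 19]

MISSES = 10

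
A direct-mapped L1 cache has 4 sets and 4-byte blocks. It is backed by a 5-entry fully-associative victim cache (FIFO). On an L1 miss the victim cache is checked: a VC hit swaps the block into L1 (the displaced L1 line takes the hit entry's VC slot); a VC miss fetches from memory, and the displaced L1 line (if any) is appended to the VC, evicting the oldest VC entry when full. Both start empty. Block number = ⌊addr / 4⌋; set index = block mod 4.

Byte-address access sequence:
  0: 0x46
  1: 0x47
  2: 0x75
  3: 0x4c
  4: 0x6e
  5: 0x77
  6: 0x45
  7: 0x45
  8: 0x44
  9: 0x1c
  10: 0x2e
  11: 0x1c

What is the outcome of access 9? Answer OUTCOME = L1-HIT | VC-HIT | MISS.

  [0] addr=0x46 blk=17 s=1: MISS | VC []
  [1] addr=0x47 blk=17 s=1: L1-HIT | VC []
  [2] addr=0x75 blk=29 s=1: MISS | VC [17]
  [3] addr=0x4c blk=19 s=3: MISS | VC [17]
  [4] addr=0x6e blk=27 s=3: MISS | VC [17, 19]
  [5] addr=0x77 blk=29 s=1: L1-HIT | VC [17, 19]
  [6] addr=0x45 blk=17 s=1: VC-HIT | VC [29, 19]
  [7] addr=0x45 blk=17 s=1: L1-HIT | VC [29, 19]
  [8] addr=0x44 blk=17 s=1: L1-HIT | VC [29, 19]
  [9] addr=0x1c blk=7 s=3: MISS | VC [29, 19, 27]
  [10] addr=0x2e blk=11 s=3: MISS | VC [29, 19, 27, 7]
  [11] addr=0x1c blk=7 s=3: VC-HIT | VC [29, 19, 27, 11]

OUTCOME = MISS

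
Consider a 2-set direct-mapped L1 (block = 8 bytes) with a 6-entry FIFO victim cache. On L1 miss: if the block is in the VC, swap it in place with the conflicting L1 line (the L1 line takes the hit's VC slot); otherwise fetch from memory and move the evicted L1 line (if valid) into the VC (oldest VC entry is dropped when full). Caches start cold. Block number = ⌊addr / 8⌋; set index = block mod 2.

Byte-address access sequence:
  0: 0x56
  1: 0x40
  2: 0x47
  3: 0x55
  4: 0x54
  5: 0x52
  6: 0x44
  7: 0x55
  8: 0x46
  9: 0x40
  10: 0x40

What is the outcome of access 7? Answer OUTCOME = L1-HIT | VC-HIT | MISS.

#0 0x56→b10/s0 MISS; vc=[]
#1 0x40→b8/s0 MISS; vc=[10]
#2 0x47→b8/s0 L1-HIT; vc=[10]
#3 0x55→b10/s0 VC-HIT; vc=[8]
#4 0x54→b10/s0 L1-HIT; vc=[8]
#5 0x52→b10/s0 L1-HIT; vc=[8]
#6 0x44→b8/s0 VC-HIT; vc=[10]
#7 0x55→b10/s0 VC-HIT; vc=[8]
#8 0x46→b8/s0 VC-HIT; vc=[10]
#9 0x40→b8/s0 L1-HIT; vc=[10]
#10 0x40→b8/s0 L1-HIT; vc=[10]

OUTCOME = VC-HIT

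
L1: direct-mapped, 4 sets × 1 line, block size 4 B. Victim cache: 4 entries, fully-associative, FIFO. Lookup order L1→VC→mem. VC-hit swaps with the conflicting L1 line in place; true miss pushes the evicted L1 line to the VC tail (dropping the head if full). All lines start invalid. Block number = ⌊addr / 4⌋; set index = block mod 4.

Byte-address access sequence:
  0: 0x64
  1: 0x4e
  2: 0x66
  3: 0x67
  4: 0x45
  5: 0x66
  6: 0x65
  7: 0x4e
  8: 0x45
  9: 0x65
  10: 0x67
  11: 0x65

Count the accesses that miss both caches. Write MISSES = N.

MISSES = 3

  [0] addr=0x64 blk=25 s=1: MISS | VC []
  [1] addr=0x4e blk=19 s=3: MISS | VC []
  [2] addr=0x66 blk=25 s=1: L1-HIT | VC []
  [3] addr=0x67 blk=25 s=1: L1-HIT | VC []
  [4] addr=0x45 blk=17 s=1: MISS | VC [25]
  [5] addr=0x66 blk=25 s=1: VC-HIT | VC [17]
  [6] addr=0x65 blk=25 s=1: L1-HIT | VC [17]
  [7] addr=0x4e blk=19 s=3: L1-HIT | VC [17]
  [8] addr=0x45 blk=17 s=1: VC-HIT | VC [25]
  [9] addr=0x65 blk=25 s=1: VC-HIT | VC [17]
  [10] addr=0x67 blk=25 s=1: L1-HIT | VC [17]
  [11] addr=0x65 blk=25 s=1: L1-HIT | VC [17]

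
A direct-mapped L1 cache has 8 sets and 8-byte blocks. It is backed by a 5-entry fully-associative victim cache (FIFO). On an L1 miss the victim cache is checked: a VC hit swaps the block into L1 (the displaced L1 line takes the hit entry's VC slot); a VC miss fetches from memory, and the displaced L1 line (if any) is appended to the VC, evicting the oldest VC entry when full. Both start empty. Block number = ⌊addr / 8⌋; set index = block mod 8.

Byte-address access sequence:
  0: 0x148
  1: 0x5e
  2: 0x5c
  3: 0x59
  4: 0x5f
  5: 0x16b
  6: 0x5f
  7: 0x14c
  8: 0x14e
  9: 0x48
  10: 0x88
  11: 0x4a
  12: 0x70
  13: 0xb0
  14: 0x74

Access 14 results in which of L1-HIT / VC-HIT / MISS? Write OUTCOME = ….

#0 0x148→b41/s1 MISS; vc=[]
#1 0x5e→b11/s3 MISS; vc=[]
#2 0x5c→b11/s3 L1-HIT; vc=[]
#3 0x59→b11/s3 L1-HIT; vc=[]
#4 0x5f→b11/s3 L1-HIT; vc=[]
#5 0x16b→b45/s5 MISS; vc=[]
#6 0x5f→b11/s3 L1-HIT; vc=[]
#7 0x14c→b41/s1 L1-HIT; vc=[]
#8 0x14e→b41/s1 L1-HIT; vc=[]
#9 0x48→b9/s1 MISS; vc=[41]
#10 0x88→b17/s1 MISS; vc=[41,9]
#11 0x4a→b9/s1 VC-HIT; vc=[41,17]
#12 0x70→b14/s6 MISS; vc=[41,17]
#13 0xb0→b22/s6 MISS; vc=[41,17,14]
#14 0x74→b14/s6 VC-HIT; vc=[41,17,22]

OUTCOME = VC-HIT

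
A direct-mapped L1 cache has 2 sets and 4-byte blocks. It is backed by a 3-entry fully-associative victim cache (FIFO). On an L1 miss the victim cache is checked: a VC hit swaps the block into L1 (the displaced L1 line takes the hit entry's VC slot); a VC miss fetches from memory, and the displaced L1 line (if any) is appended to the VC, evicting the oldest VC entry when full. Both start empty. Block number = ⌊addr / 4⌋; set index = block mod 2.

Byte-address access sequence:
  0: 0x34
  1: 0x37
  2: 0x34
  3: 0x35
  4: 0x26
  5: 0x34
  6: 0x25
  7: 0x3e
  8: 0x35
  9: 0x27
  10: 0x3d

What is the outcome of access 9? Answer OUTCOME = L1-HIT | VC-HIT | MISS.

OUTCOME = VC-HIT

#0 0x34→b13/s1 MISS; vc=[]
#1 0x37→b13/s1 L1-HIT; vc=[]
#2 0x34→b13/s1 L1-HIT; vc=[]
#3 0x35→b13/s1 L1-HIT; vc=[]
#4 0x26→b9/s1 MISS; vc=[13]
#5 0x34→b13/s1 VC-HIT; vc=[9]
#6 0x25→b9/s1 VC-HIT; vc=[13]
#7 0x3e→b15/s1 MISS; vc=[13,9]
#8 0x35→b13/s1 VC-HIT; vc=[15,9]
#9 0x27→b9/s1 VC-HIT; vc=[15,13]
#10 0x3d→b15/s1 VC-HIT; vc=[9,13]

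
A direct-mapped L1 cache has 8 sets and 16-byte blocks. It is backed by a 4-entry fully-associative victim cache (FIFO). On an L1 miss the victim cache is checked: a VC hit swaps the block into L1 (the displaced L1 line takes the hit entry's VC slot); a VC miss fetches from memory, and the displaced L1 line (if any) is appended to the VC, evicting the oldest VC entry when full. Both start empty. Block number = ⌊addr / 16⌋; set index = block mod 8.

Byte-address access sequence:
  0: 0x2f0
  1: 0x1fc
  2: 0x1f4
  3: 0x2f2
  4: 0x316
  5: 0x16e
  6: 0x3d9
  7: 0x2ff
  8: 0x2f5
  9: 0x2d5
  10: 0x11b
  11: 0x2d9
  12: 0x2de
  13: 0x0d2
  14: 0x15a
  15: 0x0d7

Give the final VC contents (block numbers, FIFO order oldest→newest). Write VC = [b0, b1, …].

VC = [61, 49, 45, 21]

#0 0x2f0→b47/s7 MISS; vc=[]
#1 0x1fc→b31/s7 MISS; vc=[47]
#2 0x1f4→b31/s7 L1-HIT; vc=[47]
#3 0x2f2→b47/s7 VC-HIT; vc=[31]
#4 0x316→b49/s1 MISS; vc=[31]
#5 0x16e→b22/s6 MISS; vc=[31]
#6 0x3d9→b61/s5 MISS; vc=[31]
#7 0x2ff→b47/s7 L1-HIT; vc=[31]
#8 0x2f5→b47/s7 L1-HIT; vc=[31]
#9 0x2d5→b45/s5 MISS; vc=[31,61]
#10 0x11b→b17/s1 MISS; vc=[31,61,49]
#11 0x2d9→b45/s5 L1-HIT; vc=[31,61,49]
#12 0x2de→b45/s5 L1-HIT; vc=[31,61,49]
#13 0xd2→b13/s5 MISS; vc=[31,61,49,45]
#14 0x15a→b21/s5 MISS; vc=[61,49,45,13]
#15 0xd7→b13/s5 VC-HIT; vc=[61,49,45,21]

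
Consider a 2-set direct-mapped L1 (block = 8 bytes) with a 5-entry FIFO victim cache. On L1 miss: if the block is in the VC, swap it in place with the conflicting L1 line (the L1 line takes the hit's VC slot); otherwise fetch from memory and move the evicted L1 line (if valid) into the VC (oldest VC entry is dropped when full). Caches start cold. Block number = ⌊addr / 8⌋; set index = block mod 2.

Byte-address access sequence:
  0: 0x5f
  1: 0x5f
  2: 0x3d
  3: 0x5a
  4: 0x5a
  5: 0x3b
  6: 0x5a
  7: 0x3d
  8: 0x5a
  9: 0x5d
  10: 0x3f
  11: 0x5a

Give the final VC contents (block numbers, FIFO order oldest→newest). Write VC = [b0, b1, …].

VC = [7]

  [0] addr=0x5f blk=11 s=1: MISS | VC []
  [1] addr=0x5f blk=11 s=1: L1-HIT | VC []
  [2] addr=0x3d blk=7 s=1: MISS | VC [11]
  [3] addr=0x5a blk=11 s=1: VC-HIT | VC [7]
  [4] addr=0x5a blk=11 s=1: L1-HIT | VC [7]
  [5] addr=0x3b blk=7 s=1: VC-HIT | VC [11]
  [6] addr=0x5a blk=11 s=1: VC-HIT | VC [7]
  [7] addr=0x3d blk=7 s=1: VC-HIT | VC [11]
  [8] addr=0x5a blk=11 s=1: VC-HIT | VC [7]
  [9] addr=0x5d blk=11 s=1: L1-HIT | VC [7]
  [10] addr=0x3f blk=7 s=1: VC-HIT | VC [11]
  [11] addr=0x5a blk=11 s=1: VC-HIT | VC [7]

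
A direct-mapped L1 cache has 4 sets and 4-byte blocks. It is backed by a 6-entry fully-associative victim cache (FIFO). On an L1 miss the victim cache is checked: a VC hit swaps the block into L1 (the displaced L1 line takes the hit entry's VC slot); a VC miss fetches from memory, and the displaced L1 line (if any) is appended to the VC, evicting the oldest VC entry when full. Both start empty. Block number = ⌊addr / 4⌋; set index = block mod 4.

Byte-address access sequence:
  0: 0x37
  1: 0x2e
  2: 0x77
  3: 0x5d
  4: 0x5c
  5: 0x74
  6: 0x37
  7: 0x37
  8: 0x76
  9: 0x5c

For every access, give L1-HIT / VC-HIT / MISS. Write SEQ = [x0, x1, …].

#0 0x37→b13/s1 MISS; vc=[]
#1 0x2e→b11/s3 MISS; vc=[]
#2 0x77→b29/s1 MISS; vc=[13]
#3 0x5d→b23/s3 MISS; vc=[13,11]
#4 0x5c→b23/s3 L1-HIT; vc=[13,11]
#5 0x74→b29/s1 L1-HIT; vc=[13,11]
#6 0x37→b13/s1 VC-HIT; vc=[29,11]
#7 0x37→b13/s1 L1-HIT; vc=[29,11]
#8 0x76→b29/s1 VC-HIT; vc=[13,11]
#9 0x5c→b23/s3 L1-HIT; vc=[13,11]

SEQ = [MISS, MISS, MISS, MISS, L1-HIT, L1-HIT, VC-HIT, L1-HIT, VC-HIT, L1-HIT]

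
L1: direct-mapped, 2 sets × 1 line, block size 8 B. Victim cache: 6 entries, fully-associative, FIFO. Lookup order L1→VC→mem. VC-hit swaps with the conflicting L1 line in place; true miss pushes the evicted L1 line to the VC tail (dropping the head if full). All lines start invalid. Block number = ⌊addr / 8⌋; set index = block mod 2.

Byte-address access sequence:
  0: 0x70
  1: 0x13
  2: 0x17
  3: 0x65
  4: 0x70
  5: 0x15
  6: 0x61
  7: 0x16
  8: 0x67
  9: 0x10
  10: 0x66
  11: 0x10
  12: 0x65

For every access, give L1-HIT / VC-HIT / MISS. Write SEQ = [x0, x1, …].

SEQ = [MISS, MISS, L1-HIT, MISS, VC-HIT, VC-HIT, VC-HIT, VC-HIT, VC-HIT, VC-HIT, VC-HIT, VC-HIT, VC-HIT]

  [0] addr=0x70 blk=14 s=0: MISS | VC []
  [1] addr=0x13 blk=2 s=0: MISS | VC [14]
  [2] addr=0x17 blk=2 s=0: L1-HIT | VC [14]
  [3] addr=0x65 blk=12 s=0: MISS | VC [14, 2]
  [4] addr=0x70 blk=14 s=0: VC-HIT | VC [12, 2]
  [5] addr=0x15 blk=2 s=0: VC-HIT | VC [12, 14]
  [6] addr=0x61 blk=12 s=0: VC-HIT | VC [2, 14]
  [7] addr=0x16 blk=2 s=0: VC-HIT | VC [12, 14]
  [8] addr=0x67 blk=12 s=0: VC-HIT | VC [2, 14]
  [9] addr=0x10 blk=2 s=0: VC-HIT | VC [12, 14]
  [10] addr=0x66 blk=12 s=0: VC-HIT | VC [2, 14]
  [11] addr=0x10 blk=2 s=0: VC-HIT | VC [12, 14]
  [12] addr=0x65 blk=12 s=0: VC-HIT | VC [2, 14]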